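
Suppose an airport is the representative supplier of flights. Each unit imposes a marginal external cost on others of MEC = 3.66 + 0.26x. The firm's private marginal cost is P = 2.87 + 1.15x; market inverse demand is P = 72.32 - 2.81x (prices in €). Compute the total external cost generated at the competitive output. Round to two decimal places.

Market equilibrium (private): 2.87 + 1.15x = 72.32 - 2.81x → x_m = 17.5379.
Total external cost = ∫₀^{x_m} (3.66 + 0.26x) dx = 3.66×17.5379 + ½×0.26×17.5379² = 104.1738.

€104.17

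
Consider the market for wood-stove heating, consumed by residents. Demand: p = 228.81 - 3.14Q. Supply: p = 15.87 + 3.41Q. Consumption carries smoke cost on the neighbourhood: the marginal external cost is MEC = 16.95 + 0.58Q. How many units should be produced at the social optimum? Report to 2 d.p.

Social marginal benefit = demand − MEC = 211.86 - 3.72Q.
Set SMB = MC: 211.86 - 3.72Q = 15.87 + 3.41Q → Q* = 27.4881.

Q* = 27.49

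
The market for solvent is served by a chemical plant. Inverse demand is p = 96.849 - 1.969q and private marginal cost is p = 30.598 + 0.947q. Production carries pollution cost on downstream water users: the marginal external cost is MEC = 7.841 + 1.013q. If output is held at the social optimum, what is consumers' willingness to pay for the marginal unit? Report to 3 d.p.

Social marginal cost = private MC + MEC = 38.439 + 1.960q.
Set SMC = demand: 38.439 + 1.960q = 96.849 - 1.969q → q* = 14.8664.
Consumer price on the demand curve at q*: 96.849 − 1.969×14.8664 = 67.5771.

P = 67.577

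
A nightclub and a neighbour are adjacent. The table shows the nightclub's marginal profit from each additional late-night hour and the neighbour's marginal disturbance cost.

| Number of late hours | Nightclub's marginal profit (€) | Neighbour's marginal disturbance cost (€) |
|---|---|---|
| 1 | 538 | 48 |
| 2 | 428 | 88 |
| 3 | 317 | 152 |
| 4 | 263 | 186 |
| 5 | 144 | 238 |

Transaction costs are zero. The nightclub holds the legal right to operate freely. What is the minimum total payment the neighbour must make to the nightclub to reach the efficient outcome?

€144

Left alone the nightclub would choose level 5 (marginal profit stays positive).
Efficient level: k* = 4 (marginal profit ≥ marginal disturbance cost through 4).
The neighbour must at least cover the nightclub's forgone profit from cutting 5→4: 144 = 144.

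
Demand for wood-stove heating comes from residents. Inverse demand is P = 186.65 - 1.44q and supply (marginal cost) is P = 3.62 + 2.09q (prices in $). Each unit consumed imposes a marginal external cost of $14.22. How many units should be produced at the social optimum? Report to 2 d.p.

q* = 47.82

Social marginal benefit = demand − MEC = 172.43 - 1.44q.
Set SMB = MC: 172.43 - 1.44q = 3.62 + 2.09q → q* = 47.8215.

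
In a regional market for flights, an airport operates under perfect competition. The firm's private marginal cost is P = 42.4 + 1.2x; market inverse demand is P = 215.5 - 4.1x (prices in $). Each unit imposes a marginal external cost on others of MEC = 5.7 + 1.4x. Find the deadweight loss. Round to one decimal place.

Market equilibrium (private): 42.4 + 1.2x = 215.5 - 4.1x → x_m = 32.6604.
Social marginal cost = private MC + MEC = 48.1 + 2.6x.
Set SMC = demand: 48.1 + 2.6x = 215.5 - 4.1x → x* = 24.9851.
Between x* and x_m the wedge SMC − demand runs linearly from 0 to MEC(x_m), so the loss is a triangle.
DWL = ½ × 7.6753 × 51.4245 = 197.3492.

DWL = $197.3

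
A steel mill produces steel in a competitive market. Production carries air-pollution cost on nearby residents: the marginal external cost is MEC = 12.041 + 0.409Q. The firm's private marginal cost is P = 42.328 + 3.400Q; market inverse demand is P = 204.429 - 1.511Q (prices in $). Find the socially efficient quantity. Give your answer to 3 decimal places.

Social marginal cost = private MC + MEC = 54.369 + 3.809Q.
Set SMC = demand: 54.369 + 3.809Q = 204.429 - 1.511Q → Q* = 28.2068.

Q* = 28.207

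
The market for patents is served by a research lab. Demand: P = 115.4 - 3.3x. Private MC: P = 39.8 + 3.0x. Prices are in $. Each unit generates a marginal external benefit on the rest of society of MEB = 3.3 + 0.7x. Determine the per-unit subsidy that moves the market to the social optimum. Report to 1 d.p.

Social marginal cost = private MC − MEB = 36.5 + 2.3x.
Set SMC = demand: 36.5 + 2.3x = 115.4 - 3.3x → x* = 14.0893.
The Pigouvian subsidy equals MEB at x*: 3.3 + 0.7×14.0893 = 13.1625.

subsidy = $13.2 per unit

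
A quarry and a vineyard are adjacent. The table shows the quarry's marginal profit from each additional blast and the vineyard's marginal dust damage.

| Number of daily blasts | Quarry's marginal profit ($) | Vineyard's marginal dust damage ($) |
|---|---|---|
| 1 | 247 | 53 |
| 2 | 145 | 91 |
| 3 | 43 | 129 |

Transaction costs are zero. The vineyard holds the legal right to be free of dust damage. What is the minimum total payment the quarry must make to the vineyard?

Efficient level: marginal profit ≥ marginal dust damage through level 2, so k* = 2.
With the vineyard holding the right, the quarry must at least compensate total damage at k*: 53 + 91 = 144.

$144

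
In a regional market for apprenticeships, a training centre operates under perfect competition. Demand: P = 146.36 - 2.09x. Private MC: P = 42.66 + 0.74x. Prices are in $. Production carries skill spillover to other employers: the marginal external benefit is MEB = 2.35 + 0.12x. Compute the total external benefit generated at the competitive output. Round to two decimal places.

Market equilibrium (private): 42.66 + 0.74x = 146.36 - 2.09x → x_m = 36.6431.
Total external benefit = ∫₀^{x_m} (2.35 + 0.12x) dx = 2.35×36.6431 + ½×0.12×36.6431² = 166.6743.

$166.67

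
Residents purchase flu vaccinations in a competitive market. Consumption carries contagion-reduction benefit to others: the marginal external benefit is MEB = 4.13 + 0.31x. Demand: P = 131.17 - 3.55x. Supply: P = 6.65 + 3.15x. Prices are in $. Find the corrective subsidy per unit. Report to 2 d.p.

subsidy = $10.37 per unit

Social marginal benefit = demand + MEB = 135.30 - 3.24x.
Set SMB = MC: 135.30 - 3.24x = 6.65 + 3.15x → x* = 20.1330.
The Pigouvian subsidy equals MEB at x*: 4.13 + 0.31×20.1330 = 10.3712.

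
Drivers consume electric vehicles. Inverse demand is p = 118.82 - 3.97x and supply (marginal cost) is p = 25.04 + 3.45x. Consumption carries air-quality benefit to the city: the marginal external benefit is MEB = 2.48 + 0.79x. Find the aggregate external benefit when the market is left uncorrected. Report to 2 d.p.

94.44

Market equilibrium (private): 25.04 + 3.45x = 118.82 - 3.97x → x_m = 12.6388.
Total external benefit = ∫₀^{x_m} (2.48 + 0.79x) dx = 2.48×12.6388 + ½×0.79×12.6388² = 94.4412.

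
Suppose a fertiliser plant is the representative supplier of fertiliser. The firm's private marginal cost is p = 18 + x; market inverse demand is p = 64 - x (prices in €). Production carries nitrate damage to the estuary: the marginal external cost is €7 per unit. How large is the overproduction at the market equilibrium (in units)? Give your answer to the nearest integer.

Market equilibrium (private): 18 + x = 64 - x → x_m = 23.0000.
Social marginal cost = private MC + MEC = 25 + x.
Set SMC = demand: 25 + x = 64 - x → x* = 19.5000.
Gap = |23.0000 − 19.5000| = 3.5000.

4 units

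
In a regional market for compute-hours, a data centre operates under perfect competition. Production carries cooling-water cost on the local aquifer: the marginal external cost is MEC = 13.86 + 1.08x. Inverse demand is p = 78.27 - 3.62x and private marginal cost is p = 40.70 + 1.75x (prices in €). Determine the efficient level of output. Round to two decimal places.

x* = 3.68

Social marginal cost = private MC + MEC = 54.56 + 2.83x.
Set SMC = demand: 54.56 + 2.83x = 78.27 - 3.62x → x* = 3.6760.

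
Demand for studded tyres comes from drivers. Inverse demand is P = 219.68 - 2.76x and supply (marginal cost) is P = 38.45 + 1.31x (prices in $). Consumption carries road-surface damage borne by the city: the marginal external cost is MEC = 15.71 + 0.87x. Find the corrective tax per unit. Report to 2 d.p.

Social marginal benefit = demand − MEC = 203.97 - 3.63x.
Set SMB = MC: 203.97 - 3.63x = 38.45 + 1.31x → x* = 33.5061.
The Pigouvian tax equals MEC at x*: 15.71 + 0.87×33.5061 = 44.8603.

tax = $44.86 per unit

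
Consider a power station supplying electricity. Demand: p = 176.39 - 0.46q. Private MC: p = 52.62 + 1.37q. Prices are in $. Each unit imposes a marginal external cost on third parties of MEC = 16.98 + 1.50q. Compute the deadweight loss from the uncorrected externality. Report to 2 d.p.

Market equilibrium (private): 52.62 + 1.37q = 176.39 - 0.46q → q_m = 67.6339.
Social marginal cost = private MC + MEC = 69.60 + 2.87q.
Set SMC = demand: 69.60 + 2.87q = 176.39 - 0.46q → q* = 32.0691.
Between q* and q_m the wedge SMC − demand runs linearly from 0 to MEC(q_m), so the loss is a triangle.
DWL = ½ × 35.5648 × 118.4308 = 2105.9839.

DWL = $2105.98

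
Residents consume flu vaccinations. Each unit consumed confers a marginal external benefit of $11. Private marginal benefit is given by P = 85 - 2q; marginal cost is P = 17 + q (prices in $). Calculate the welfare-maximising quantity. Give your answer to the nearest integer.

Social marginal benefit = demand + MEB = 96 - 2q.
Set SMB = MC: 96 - 2q = 17 + q → q* = 26.3333.

q* = 26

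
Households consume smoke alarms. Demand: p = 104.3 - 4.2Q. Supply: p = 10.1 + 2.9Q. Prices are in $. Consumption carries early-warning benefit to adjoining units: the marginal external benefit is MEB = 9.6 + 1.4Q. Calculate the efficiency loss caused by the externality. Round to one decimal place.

DWL = $69.6

Market equilibrium (private): 10.1 + 2.9Q = 104.3 - 4.2Q → Q_m = 13.2676.
Social marginal benefit = demand + MEB = 113.9 - 2.8Q.
Set SMB = MC: 113.9 - 2.8Q = 10.1 + 2.9Q → Q* = 18.2105.
The loss is the area between SMB and MC from Q* to Q_m; with linear curves that's a triangle of height MEB(Q_m).
DWL = ½ × 4.9429 × 28.1746 = 69.6321.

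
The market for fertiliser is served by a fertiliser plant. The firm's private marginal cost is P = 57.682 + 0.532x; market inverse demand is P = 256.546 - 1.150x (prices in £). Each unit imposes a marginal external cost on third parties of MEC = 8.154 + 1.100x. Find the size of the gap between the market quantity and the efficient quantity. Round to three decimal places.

49.679 units

Market equilibrium (private): 57.682 + 0.532x = 256.546 - 1.150x → x_m = 118.2307.
Social marginal cost = private MC + MEC = 65.836 + 1.632x.
Set SMC = demand: 65.836 + 1.632x = 256.546 - 1.150x → x* = 68.5514.
Gap = |118.2307 − 68.5514| = 49.6793.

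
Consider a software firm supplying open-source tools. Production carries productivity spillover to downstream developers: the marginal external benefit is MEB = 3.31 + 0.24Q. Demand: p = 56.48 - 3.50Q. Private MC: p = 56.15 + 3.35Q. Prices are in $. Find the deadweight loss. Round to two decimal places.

DWL = $0.83

Market equilibrium (private): 56.15 + 3.35Q = 56.48 - 3.50Q → Q_m = 0.0482.
Social marginal cost = private MC − MEB = 52.84 + 3.11Q.
Set SMC = demand: 52.84 + 3.11Q = 56.48 - 3.50Q → Q* = 0.5507.
Height of the DWL triangle at Q_m is demand(Q_m) − SMC(Q_m) = MEB(Q_m) = 3.3216.
DWL = ½ × 0.5025 × 3.3216 = 0.8346.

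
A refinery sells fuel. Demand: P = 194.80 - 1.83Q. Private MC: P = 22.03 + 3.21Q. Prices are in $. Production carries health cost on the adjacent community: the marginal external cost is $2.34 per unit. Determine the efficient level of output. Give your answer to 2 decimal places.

Q* = 33.82

Social marginal cost = private MC + MEC = 24.37 + 3.21Q.
Set SMC = demand: 24.37 + 3.21Q = 194.80 - 1.83Q → Q* = 33.8155.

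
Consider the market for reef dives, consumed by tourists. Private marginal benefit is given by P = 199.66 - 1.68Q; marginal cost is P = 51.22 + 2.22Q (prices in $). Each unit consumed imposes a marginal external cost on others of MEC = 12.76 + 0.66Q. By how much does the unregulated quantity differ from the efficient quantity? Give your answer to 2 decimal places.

Market equilibrium (private): 51.22 + 2.22Q = 199.66 - 1.68Q → Q_m = 38.0615.
Social marginal benefit = demand − MEC = 186.90 - 2.34Q.
Set SMB = MC: 186.90 - 2.34Q = 51.22 + 2.22Q → Q* = 29.7544.
Gap = |38.0615 − 29.7544| = 8.3071.

8.31 units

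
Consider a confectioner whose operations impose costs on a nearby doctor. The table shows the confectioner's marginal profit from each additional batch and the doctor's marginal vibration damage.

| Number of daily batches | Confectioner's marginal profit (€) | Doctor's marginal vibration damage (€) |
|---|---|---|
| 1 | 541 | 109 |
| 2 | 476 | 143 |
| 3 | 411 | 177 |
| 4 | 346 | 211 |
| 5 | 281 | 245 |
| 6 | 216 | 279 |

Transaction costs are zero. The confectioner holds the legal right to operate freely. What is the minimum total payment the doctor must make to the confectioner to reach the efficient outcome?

Left alone the confectioner would choose level 6 (marginal profit stays positive).
Efficient level: k* = 5 (marginal profit ≥ marginal vibration damage through 5).
The doctor must at least cover the confectioner's forgone profit from cutting 6→5: 216 = 216.

€216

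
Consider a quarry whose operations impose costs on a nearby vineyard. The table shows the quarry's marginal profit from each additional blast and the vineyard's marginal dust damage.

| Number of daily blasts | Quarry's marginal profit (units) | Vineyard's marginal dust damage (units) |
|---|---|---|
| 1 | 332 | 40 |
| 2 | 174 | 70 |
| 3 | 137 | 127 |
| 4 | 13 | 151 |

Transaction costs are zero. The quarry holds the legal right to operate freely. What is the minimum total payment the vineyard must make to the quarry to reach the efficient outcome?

Left alone the quarry would choose level 4 (marginal profit stays positive).
Efficient level: k* = 3 (marginal profit ≥ marginal dust damage through 3).
The vineyard must at least cover the quarry's forgone profit from cutting 4→3: 13 = 13.

13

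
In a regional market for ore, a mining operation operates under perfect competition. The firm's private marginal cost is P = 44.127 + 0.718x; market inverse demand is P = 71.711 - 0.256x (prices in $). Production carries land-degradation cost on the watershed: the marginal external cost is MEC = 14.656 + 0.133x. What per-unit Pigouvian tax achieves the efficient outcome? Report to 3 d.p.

tax = $16.209 per unit

Social marginal cost = private MC + MEC = 58.783 + 0.851x.
Set SMC = demand: 58.783 + 0.851x = 71.711 - 0.256x → x* = 11.6784.
The Pigouvian tax equals MEC at x*: 14.656 + 0.133×11.6784 = 16.2092.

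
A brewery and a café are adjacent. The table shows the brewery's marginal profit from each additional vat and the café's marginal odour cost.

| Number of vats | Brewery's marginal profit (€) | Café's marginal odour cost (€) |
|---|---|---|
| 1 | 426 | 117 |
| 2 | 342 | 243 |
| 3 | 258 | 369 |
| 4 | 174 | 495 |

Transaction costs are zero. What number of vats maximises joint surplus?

Bargaining reaches the level where marginal profit last exceeds marginal odour cost.
That holds through level 2 (342 ≥ 243) but not at 3 (258 < 369).

2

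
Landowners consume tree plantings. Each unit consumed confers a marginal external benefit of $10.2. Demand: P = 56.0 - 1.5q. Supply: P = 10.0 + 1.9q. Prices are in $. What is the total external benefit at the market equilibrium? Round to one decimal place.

Market equilibrium (private): 10.0 + 1.9q = 56.0 - 1.5q → q_m = 13.5294.
Total external benefit = MEB × q_m = 10.2 × 13.5294 = 137.9999.

$138.0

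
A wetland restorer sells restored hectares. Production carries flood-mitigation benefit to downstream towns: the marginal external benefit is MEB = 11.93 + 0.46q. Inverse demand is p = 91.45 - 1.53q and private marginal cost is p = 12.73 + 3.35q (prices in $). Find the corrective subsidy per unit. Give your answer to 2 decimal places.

Social marginal cost = private MC − MEB = 0.80 + 2.89q.
Set SMC = demand: 0.80 + 2.89q = 91.45 - 1.53q → q* = 20.5090.
The Pigouvian subsidy equals MEB at q*: 11.93 + 0.46×20.5090 = 21.3641.

subsidy = $21.36 per unit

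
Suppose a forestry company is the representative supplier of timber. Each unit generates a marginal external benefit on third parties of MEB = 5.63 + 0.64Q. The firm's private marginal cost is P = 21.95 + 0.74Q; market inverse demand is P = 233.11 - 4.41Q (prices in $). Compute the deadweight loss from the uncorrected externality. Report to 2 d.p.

Market equilibrium (private): 21.95 + 0.74Q = 233.11 - 4.41Q → Q_m = 41.0019.
Social marginal cost = private MC − MEB = 16.32 + 0.10Q.
Set SMC = demand: 16.32 + 0.10Q = 233.11 - 4.41Q → Q* = 48.0687.
The loss is the area between SMC and demand from Q* to Q_m; with linear curves that's a triangle of height MEB(Q_m).
DWL = ½ × 7.0668 × 31.8712 = 112.6137.

DWL = $112.61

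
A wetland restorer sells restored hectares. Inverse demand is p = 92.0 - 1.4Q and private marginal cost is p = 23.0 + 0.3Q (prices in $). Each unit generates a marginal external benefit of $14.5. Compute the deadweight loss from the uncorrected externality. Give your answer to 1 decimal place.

Market equilibrium (private): 23.0 + 0.3Q = 92.0 - 1.4Q → Q_m = 40.5882.
Social marginal cost = private MC − MEB = 8.5 + 0.3Q.
Set SMC = demand: 8.5 + 0.3Q = 92.0 - 1.4Q → Q* = 49.1176.
Between Q* and Q_m the wedge demand − SMC runs linearly from 0 to MEB(Q_m), so the loss is a triangle.
DWL = ½ × 8.5294 × 14.5000 = 61.8382.

DWL = $61.8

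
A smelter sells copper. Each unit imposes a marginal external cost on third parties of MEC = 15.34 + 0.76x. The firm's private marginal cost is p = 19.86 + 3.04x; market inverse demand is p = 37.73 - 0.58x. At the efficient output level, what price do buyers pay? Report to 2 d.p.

Social marginal cost = private MC + MEC = 35.20 + 3.80x.
Set SMC = demand: 35.20 + 3.80x = 37.73 - 0.58x → x* = 0.5776.
Consumer price on the demand curve at x*: 37.73 − 0.58×0.5776 = 37.3950.

P = 37.39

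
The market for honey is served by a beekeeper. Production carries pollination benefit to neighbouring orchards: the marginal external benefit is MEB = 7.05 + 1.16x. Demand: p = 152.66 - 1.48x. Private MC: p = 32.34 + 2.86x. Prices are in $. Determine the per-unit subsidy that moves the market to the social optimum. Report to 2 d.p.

subsidy = $53.51 per unit

Social marginal cost = private MC − MEB = 25.29 + 1.70x.
Set SMC = demand: 25.29 + 1.70x = 152.66 - 1.48x → x* = 40.0535.
The Pigouvian subsidy equals MEB at x*: 7.05 + 1.16×40.0535 = 53.5121.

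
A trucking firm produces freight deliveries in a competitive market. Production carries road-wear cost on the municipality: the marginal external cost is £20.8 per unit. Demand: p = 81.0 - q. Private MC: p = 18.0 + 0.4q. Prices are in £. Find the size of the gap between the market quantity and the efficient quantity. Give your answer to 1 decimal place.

Market equilibrium (private): 18.0 + 0.4q = 81.0 - q → q_m = 45.0000.
Social marginal cost = private MC + MEC = 38.8 + 0.4q.
Set SMC = demand: 38.8 + 0.4q = 81.0 - q → q* = 30.1429.
Gap = |45.0000 − 30.1429| = 14.8571.

14.9 units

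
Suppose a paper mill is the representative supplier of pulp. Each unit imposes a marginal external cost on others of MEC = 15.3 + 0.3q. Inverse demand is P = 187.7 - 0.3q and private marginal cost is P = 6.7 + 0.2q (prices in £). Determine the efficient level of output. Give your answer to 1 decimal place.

Social marginal cost = private MC + MEC = 22.0 + 0.5q.
Set SMC = demand: 22.0 + 0.5q = 187.7 - 0.3q → q* = 207.1250.

q* = 207.1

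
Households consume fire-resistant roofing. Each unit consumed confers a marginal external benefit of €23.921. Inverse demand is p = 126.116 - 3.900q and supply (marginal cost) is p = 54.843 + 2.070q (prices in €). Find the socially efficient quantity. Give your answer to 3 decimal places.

Social marginal benefit = demand + MEB = 150.037 - 3.900q.
Set SMB = MC: 150.037 - 3.900q = 54.843 + 2.070q → q* = 15.9454.

q* = 15.945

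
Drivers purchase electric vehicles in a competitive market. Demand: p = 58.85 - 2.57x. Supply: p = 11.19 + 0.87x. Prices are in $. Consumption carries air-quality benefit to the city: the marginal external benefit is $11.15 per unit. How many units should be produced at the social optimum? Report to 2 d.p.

x* = 17.10

Social marginal benefit = demand + MEB = 70.00 - 2.57x.
Set SMB = MC: 70.00 - 2.57x = 11.19 + 0.87x → x* = 17.0959.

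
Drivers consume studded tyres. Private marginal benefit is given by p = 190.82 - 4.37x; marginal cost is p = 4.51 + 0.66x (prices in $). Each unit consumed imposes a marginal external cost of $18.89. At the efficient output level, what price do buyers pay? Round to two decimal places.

P = $45.37

Social marginal benefit = demand − MEC = 171.93 - 4.37x.
Set SMB = MC: 171.93 - 4.37x = 4.51 + 0.66x → x* = 33.2843.
Consumer price on the demand curve at x*: 190.82 − 4.37×33.2843 = 45.3676.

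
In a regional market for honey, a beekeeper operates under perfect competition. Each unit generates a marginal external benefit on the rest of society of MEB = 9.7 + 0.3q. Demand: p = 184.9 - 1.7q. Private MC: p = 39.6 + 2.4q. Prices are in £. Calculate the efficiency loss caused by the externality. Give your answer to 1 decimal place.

DWL = £54.4

Market equilibrium (private): 39.6 + 2.4q = 184.9 - 1.7q → q_m = 35.4390.
Social marginal cost = private MC − MEB = 29.9 + 2.1q.
Set SMC = demand: 29.9 + 2.1q = 184.9 - 1.7q → q* = 40.7895.
The welfare-loss triangle has base |q_m − q*| and height MEB(q_m) (the vertical gap between SMC and demand is zero at q* and MEB at q_m).
DWL = ½ × 5.3505 × 20.3317 = 54.3924.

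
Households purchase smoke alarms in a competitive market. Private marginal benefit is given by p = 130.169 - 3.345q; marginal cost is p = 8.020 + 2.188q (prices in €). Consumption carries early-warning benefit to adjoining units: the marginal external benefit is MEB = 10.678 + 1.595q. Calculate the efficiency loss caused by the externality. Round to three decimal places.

Market equilibrium (private): 8.020 + 2.188q = 130.169 - 3.345q → q_m = 22.0765.
Social marginal benefit = demand + MEB = 140.847 - 1.750q.
Set SMB = MC: 140.847 - 1.750q = 8.020 + 2.188q → q* = 33.7296.
Between q* and q_m the wedge SMB − MC runs linearly from 0 to MEB(q_m), so the loss is a triangle.
DWL = ½ × 11.6531 × 45.8899 = 267.3798.

DWL = €267.380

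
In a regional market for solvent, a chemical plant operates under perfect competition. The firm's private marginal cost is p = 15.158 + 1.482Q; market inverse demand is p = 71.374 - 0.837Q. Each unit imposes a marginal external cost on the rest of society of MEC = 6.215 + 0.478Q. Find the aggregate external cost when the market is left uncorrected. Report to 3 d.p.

291.109

Market equilibrium (private): 15.158 + 1.482Q = 71.374 - 0.837Q → Q_m = 24.2415.
Total external cost = ∫₀^{Q_m} (6.215 + 0.478Q) dQ = 6.215×24.2415 + ½×0.478×24.2415² = 291.1093.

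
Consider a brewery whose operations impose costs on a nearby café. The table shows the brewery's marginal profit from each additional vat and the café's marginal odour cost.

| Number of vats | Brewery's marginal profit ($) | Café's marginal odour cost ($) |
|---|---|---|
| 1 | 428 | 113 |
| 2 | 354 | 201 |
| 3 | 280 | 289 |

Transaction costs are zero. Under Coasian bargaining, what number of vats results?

2

Bargaining reaches the level where marginal profit last exceeds marginal odour cost.
That holds through level 2 (354 ≥ 201) but not at 3 (280 < 289).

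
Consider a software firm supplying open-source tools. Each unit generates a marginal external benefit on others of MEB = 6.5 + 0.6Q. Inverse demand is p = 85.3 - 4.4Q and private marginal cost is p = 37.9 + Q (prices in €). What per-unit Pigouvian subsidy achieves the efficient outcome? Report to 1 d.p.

subsidy = €13.2 per unit

Social marginal cost = private MC − MEB = 31.4 + 0.4Q.
Set SMC = demand: 31.4 + 0.4Q = 85.3 - 4.4Q → Q* = 11.2292.
The Pigouvian subsidy equals MEB at Q*: 6.5 + 0.6×11.2292 = 13.2375.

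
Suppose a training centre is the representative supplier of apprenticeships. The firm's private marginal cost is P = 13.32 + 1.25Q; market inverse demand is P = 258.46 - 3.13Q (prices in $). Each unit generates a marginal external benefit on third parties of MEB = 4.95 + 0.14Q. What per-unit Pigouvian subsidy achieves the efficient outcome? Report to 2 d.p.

subsidy = $13.21 per unit

Social marginal cost = private MC − MEB = 8.37 + 1.11Q.
Set SMC = demand: 8.37 + 1.11Q = 258.46 - 3.13Q → Q* = 58.9835.
The Pigouvian subsidy equals MEB at Q*: 4.95 + 0.14×58.9835 = 13.2077.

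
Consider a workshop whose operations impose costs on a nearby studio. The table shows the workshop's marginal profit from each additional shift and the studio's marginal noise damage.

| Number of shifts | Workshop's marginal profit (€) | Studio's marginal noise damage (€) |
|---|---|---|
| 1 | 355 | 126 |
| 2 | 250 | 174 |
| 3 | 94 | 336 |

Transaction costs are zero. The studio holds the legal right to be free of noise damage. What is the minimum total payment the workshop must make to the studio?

€300

Efficient level: marginal profit ≥ marginal noise damage through level 2, so k* = 2.
With the studio holding the right, the workshop must at least compensate total damage at k*: 126 + 174 = 300.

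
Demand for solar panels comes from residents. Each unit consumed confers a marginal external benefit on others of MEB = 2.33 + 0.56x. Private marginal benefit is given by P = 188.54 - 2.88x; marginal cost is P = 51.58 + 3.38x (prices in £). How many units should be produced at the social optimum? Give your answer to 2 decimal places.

x* = 24.44

Social marginal benefit = demand + MEB = 190.87 - 2.32x.
Set SMB = MC: 190.87 - 2.32x = 51.58 + 3.38x → x* = 24.4368.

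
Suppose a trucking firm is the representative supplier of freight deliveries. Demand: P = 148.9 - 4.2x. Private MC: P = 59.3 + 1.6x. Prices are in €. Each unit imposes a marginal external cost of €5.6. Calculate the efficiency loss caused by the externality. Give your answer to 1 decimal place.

DWL = €2.7

Market equilibrium (private): 59.3 + 1.6x = 148.9 - 4.2x → x_m = 15.4483.
Social marginal cost = private MC + MEC = 64.9 + 1.6x.
Set SMC = demand: 64.9 + 1.6x = 148.9 - 4.2x → x* = 14.4828.
Height of the DWL triangle at x_m is SMC(x_m) − demand(x_m) = MEC(x_m) = 5.6000.
DWL = ½ × 0.9655 × 5.6000 = 2.7034.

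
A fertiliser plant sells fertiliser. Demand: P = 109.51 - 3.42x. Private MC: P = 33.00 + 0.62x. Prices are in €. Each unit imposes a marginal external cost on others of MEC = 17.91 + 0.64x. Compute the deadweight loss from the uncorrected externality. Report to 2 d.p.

Market equilibrium (private): 33.00 + 0.62x = 109.51 - 3.42x → x_m = 18.9381.
Social marginal cost = private MC + MEC = 50.91 + 1.26x.
Set SMC = demand: 50.91 + 1.26x = 109.51 - 3.42x → x* = 12.5214.
The welfare-loss triangle has base |x_m − x*| and height MEC(x_m) (the vertical gap between SMC and demand is zero at x* and MEC at x_m).
DWL = ½ × 6.4167 × 30.0304 = 96.3480.

DWL = €96.35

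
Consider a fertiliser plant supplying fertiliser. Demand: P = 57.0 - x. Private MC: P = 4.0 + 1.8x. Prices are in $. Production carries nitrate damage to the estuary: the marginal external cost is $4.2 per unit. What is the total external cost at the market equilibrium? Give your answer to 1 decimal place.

$79.5

Market equilibrium (private): 4.0 + 1.8x = 57.0 - x → x_m = 18.9286.
Total external cost = MEC × x_m = 4.2 × 18.9286 = 79.5001.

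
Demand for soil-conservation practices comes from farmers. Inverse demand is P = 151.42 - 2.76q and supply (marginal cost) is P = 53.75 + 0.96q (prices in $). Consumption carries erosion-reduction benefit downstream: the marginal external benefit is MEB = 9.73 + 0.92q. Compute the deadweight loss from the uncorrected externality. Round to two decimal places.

DWL = $205.03

Market equilibrium (private): 53.75 + 0.96q = 151.42 - 2.76q → q_m = 26.2554.
Social marginal benefit = demand + MEB = 161.15 - 1.84q.
Set SMB = MC: 161.15 - 1.84q = 53.75 + 0.96q → q* = 38.3571.
The welfare-loss triangle has base |q_m − q*| and height MEB(q_m) (the vertical gap between SMB and MC is zero at q* and MEB at q_m).
DWL = ½ × 12.1017 × 33.8849 = 205.0324.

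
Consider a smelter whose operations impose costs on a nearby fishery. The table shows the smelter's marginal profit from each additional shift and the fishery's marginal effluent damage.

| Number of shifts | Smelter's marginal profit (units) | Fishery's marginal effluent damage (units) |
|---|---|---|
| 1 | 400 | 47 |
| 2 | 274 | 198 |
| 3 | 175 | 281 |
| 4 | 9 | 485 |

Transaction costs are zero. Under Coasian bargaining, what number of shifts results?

Bargaining reaches the level where marginal profit last exceeds marginal effluent damage.
That holds through level 2 (274 ≥ 198) but not at 3 (175 < 281).

2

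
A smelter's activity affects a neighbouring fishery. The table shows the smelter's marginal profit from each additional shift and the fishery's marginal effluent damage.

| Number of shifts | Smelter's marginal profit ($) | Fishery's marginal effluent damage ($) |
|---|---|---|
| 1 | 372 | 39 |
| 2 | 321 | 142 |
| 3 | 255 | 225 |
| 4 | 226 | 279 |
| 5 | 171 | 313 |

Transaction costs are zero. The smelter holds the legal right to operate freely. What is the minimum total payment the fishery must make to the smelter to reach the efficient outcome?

Left alone the smelter would choose level 5 (marginal profit stays positive).
Efficient level: k* = 3 (marginal profit ≥ marginal effluent damage through 3).
The fishery must at least cover the smelter's forgone profit from cutting 5→3: 226 + 171 = 397.

$397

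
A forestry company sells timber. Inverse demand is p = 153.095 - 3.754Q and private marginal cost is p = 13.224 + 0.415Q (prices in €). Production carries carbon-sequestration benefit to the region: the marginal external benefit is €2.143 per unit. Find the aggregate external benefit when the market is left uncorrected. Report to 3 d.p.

Market equilibrium (private): 13.224 + 0.415Q = 153.095 - 3.754Q → Q_m = 33.5503.
Total external benefit = MEB × Q_m = 2.143 × 33.5503 = 71.8983.

€71.898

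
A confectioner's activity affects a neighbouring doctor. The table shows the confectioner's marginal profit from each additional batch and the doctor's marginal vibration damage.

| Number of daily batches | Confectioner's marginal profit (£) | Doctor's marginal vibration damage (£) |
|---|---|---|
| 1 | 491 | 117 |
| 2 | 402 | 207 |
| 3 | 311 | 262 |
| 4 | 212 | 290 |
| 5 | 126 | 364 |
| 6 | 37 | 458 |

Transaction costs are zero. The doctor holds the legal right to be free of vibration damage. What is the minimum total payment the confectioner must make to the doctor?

£586

Efficient level: marginal profit ≥ marginal vibration damage through level 3, so k* = 3.
With the doctor holding the right, the confectioner must at least compensate total damage at k*: 117 + 207 + 262 = 586.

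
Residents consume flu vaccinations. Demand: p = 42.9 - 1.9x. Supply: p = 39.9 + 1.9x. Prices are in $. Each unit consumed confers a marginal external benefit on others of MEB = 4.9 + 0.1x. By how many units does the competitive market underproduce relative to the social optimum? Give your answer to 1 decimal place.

Market equilibrium (private): 39.9 + 1.9x = 42.9 - 1.9x → x_m = 0.7895.
Social marginal benefit = demand + MEB = 47.8 - 1.8x.
Set SMB = MC: 47.8 - 1.8x = 39.9 + 1.9x → x* = 2.1351.
Gap = |0.7895 − 2.1351| = 1.3456.

1.3 units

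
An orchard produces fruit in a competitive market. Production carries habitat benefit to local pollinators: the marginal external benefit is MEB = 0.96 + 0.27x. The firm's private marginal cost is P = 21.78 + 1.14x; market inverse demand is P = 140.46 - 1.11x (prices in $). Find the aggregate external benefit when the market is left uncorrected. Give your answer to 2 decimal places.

Market equilibrium (private): 21.78 + 1.14x = 140.46 - 1.11x → x_m = 52.7467.
Total external benefit = ∫₀^{x_m} (0.96 + 0.27x) dx = 0.96×52.7467 + ½×0.27×52.7467² = 426.2358.

$426.24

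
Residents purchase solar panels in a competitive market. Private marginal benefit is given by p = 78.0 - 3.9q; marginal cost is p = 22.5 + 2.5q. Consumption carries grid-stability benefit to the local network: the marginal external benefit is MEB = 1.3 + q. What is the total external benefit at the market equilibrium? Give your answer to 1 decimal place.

48.9

Market equilibrium (private): 22.5 + 2.5q = 78.0 - 3.9q → q_m = 8.6719.
Total external benefit = ∫₀^{q_m} (1.3 + 1.0q) dq = 1.3×8.6719 + ½×1.0×8.6719² = 48.8744.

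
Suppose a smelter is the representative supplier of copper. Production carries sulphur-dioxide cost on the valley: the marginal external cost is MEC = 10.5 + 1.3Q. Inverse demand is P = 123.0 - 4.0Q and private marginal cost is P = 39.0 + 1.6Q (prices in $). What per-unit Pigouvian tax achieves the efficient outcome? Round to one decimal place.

tax = $24.3 per unit

Social marginal cost = private MC + MEC = 49.5 + 2.9Q.
Set SMC = demand: 49.5 + 2.9Q = 123.0 - 4.0Q → Q* = 10.6522.
The Pigouvian tax equals MEC at Q*: 10.5 + 1.3×10.6522 = 24.3479.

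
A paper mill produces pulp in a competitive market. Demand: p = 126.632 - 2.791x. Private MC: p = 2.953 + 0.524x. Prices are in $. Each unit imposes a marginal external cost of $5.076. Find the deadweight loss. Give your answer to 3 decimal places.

DWL = $3.886

Market equilibrium (private): 2.953 + 0.524x = 126.632 - 2.791x → x_m = 37.3089.
Social marginal cost = private MC + MEC = 8.029 + 0.524x.
Set SMC = demand: 8.029 + 0.524x = 126.632 - 2.791x → x* = 35.7777.
The welfare-loss triangle has base |x_m − x*| and height MEC(x_m) (the vertical gap between SMC and demand is zero at x* and MEC at x_m).
DWL = ½ × 1.5312 × 5.0760 = 3.8862.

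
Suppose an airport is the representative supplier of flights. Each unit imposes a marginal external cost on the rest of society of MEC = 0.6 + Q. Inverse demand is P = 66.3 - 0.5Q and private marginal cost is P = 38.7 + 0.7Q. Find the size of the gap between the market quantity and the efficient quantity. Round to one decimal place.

10.7 units

Market equilibrium (private): 38.7 + 0.7Q = 66.3 - 0.5Q → Q_m = 23.0000.
Social marginal cost = private MC + MEC = 39.3 + 1.7Q.
Set SMC = demand: 39.3 + 1.7Q = 66.3 - 0.5Q → Q* = 12.2727.
Gap = |23.0000 − 12.2727| = 10.7273.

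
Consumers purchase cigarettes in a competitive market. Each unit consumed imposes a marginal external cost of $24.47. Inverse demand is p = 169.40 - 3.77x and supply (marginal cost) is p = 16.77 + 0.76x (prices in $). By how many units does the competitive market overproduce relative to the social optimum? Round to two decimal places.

5.40 units

Market equilibrium (private): 16.77 + 0.76x = 169.40 - 3.77x → x_m = 33.6932.
Social marginal benefit = demand − MEC = 144.93 - 3.77x.
Set SMB = MC: 144.93 - 3.77x = 16.77 + 0.76x → x* = 28.2914.
Gap = |33.6932 − 28.2914| = 5.4018.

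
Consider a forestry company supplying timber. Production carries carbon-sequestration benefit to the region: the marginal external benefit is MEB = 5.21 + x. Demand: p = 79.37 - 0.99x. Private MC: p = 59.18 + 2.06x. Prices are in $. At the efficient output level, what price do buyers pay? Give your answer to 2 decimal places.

P = $67.10

Social marginal cost = private MC − MEB = 53.97 + 1.06x.
Set SMC = demand: 53.97 + 1.06x = 79.37 - 0.99x → x* = 12.3902.
Consumer price on the demand curve at x*: 79.37 − 0.99×12.3902 = 67.1037.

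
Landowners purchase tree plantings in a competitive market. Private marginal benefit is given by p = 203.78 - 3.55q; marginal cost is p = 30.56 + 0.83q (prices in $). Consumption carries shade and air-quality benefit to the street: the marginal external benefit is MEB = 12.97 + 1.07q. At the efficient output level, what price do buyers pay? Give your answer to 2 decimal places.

Social marginal benefit = demand + MEB = 216.75 - 2.48q.
Set SMB = MC: 216.75 - 2.48q = 30.56 + 0.83q → q* = 56.2508.
Consumer price on the demand curve at q*: 203.78 − 3.55×56.2508 = 4.0897.

P = $4.09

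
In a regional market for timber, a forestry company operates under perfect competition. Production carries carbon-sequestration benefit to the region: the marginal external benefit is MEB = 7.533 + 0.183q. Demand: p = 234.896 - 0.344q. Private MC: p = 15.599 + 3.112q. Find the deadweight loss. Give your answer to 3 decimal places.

Market equilibrium (private): 15.599 + 3.112q = 234.896 - 0.344q → q_m = 63.4540.
Social marginal cost = private MC − MEB = 8.066 + 2.929q.
Set SMC = demand: 8.066 + 2.929q = 234.896 - 0.344q → q* = 69.3034.
Between q* and q_m the wedge demand − SMC runs linearly from 0 to MEB(q_m), so the loss is a triangle.
DWL = ½ × 5.8494 × 19.1451 = 55.9937.

DWL = 55.994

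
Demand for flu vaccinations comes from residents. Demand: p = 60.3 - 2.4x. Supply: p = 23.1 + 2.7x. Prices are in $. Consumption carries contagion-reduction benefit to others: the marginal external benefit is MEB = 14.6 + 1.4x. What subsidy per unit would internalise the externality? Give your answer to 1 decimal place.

subsidy = $34.2 per unit

Social marginal benefit = demand + MEB = 74.9 - x.
Set SMB = MC: 74.9 - x = 23.1 + 2.7x → x* = 14.0000.
The Pigouvian subsidy equals MEB at x*: 14.6 + 1.4×14.0000 = 34.2000.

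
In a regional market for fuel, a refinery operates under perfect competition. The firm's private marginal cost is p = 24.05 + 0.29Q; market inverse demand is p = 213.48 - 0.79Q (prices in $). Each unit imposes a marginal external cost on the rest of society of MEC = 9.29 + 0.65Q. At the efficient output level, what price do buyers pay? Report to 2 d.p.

Social marginal cost = private MC + MEC = 33.34 + 0.94Q.
Set SMC = demand: 33.34 + 0.94Q = 213.48 - 0.79Q → Q* = 104.1272.
Consumer price on the demand curve at Q*: 213.48 − 0.79×104.1272 = 131.2195.

P = $131.22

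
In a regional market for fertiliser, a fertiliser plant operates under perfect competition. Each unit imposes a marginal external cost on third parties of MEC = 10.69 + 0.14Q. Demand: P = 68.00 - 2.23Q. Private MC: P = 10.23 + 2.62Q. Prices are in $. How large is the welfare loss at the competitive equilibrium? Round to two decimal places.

Market equilibrium (private): 10.23 + 2.62Q = 68.00 - 2.23Q → Q_m = 11.9113.
Social marginal cost = private MC + MEC = 20.92 + 2.76Q.
Set SMC = demand: 20.92 + 2.76Q = 68.00 - 2.23Q → Q* = 9.4349.
Height of the DWL triangle at Q_m is SMC(Q_m) − demand(Q_m) = MEC(Q_m) = 12.3576.
DWL = ½ × 2.4764 × 12.3576 = 15.3012.

DWL = $15.30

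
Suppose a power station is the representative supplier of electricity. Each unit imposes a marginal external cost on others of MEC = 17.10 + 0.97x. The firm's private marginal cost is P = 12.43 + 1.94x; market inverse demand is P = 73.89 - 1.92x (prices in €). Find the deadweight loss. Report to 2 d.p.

Market equilibrium (private): 12.43 + 1.94x = 73.89 - 1.92x → x_m = 15.9223.
Social marginal cost = private MC + MEC = 29.53 + 2.91x.
Set SMC = demand: 29.53 + 2.91x = 73.89 - 1.92x → x* = 9.1843.
The welfare-loss triangle has base |x_m − x*| and height MEC(x_m) (the vertical gap between SMC and demand is zero at x* and MEC at x_m).
DWL = ½ × 6.7380 × 32.5446 = 109.6428.

DWL = €109.64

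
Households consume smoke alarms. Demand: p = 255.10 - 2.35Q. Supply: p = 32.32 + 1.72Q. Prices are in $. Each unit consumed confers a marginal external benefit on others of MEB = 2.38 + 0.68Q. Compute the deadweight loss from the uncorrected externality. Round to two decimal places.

Market equilibrium (private): 32.32 + 1.72Q = 255.10 - 2.35Q → Q_m = 54.7371.
Social marginal benefit = demand + MEB = 257.48 - 1.67Q.
Set SMB = MC: 257.48 - 1.67Q = 32.32 + 1.72Q → Q* = 66.4189.
The welfare-loss triangle has base |Q_m − Q*| and height MEB(Q_m) (the vertical gap between SMB and MC is zero at Q* and MEB at Q_m).
DWL = ½ × 11.6818 × 39.6012 = 231.3066.

DWL = $231.31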